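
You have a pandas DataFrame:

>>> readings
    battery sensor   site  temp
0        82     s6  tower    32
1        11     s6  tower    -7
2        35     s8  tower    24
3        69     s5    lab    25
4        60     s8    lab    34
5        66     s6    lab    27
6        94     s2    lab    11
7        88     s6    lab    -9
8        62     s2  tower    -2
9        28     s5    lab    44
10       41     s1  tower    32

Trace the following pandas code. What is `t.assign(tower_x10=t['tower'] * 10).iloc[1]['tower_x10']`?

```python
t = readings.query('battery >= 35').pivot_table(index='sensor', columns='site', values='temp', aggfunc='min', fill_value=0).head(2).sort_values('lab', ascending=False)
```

320

filter rows where battery >= 35:
    battery sensor   site  temp
0        82     s6  tower    32
2        35     s8  tower    24
3        69     s5    lab    25
4        60     s8    lab    34
5        66     s6    lab    27
6        94     s2    lab    11
7        88     s6    lab    -9
8        62     s2  tower    -2
10       41     s1  tower    32
pivot: rows=sensor, cols=site, min(temp):
site    lab  tower
sensor            
s1        0     32
s2       11     -2
s5       25      0
s6       -9     32
s8       34     24
take first 2 rows:
site    lab  tower
sensor            
s1        0     32
s2       11     -2
sort by lab descending:
site    lab  tower
sensor            
s2       11     -2
s1        0     32
add column tower_x10 = t['tower'] * 10:
site    lab  tower  tower_x10
sensor                       
s2       11     -2        -20
s1        0     32        320
value at position 1, column 'tower_x10' → 320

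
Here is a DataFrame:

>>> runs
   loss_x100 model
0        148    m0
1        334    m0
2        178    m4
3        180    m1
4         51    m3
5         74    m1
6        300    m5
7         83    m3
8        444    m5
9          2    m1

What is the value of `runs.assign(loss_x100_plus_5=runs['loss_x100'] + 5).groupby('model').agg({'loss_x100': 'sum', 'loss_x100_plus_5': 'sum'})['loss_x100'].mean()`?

add column loss_x100_plus_5 = runs['loss_x100'] + 5:
   loss_x100 model  loss_x100_plus_5
0        148    m0               153
1        334    m0               339
2        178    m4               183
3        180    m1               185
4         51    m3                56
5         74    m1                79
6        300    m5               305
7         83    m3                88
8        444    m5               449
9          2    m1                 7
group by model: sum(loss_x100), sum(loss_x100_plus_5):
       loss_x100  loss_x100_plus_5
model                             
m0           482               492
m1           256               271
m3           134               144
m4           178               183
m5           744               754

358.8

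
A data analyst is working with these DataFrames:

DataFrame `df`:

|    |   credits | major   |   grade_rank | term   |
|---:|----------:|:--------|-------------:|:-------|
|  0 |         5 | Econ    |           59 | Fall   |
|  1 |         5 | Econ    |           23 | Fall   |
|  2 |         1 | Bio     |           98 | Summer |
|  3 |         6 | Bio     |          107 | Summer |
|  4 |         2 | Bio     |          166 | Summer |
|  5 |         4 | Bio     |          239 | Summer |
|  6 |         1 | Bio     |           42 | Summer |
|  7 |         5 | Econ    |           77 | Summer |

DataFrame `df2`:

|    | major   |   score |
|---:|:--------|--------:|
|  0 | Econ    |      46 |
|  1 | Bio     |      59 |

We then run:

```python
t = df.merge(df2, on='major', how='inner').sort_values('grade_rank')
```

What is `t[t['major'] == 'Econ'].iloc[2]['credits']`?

5

merge on 'major' (how='inner') → 8 rows:
   credits major  grade_rank    term  score
0        5  Econ          59    Fall     46
1        5  Econ          23    Fall     46
2        1   Bio          98  Summer     59
3        6   Bio         107  Summer     59
4        2   Bio         166  Summer     59
5        4   Bio         239  Summer     59
6        1   Bio          42  Summer     59
7        5  Econ          77  Summer     46
sort by grade_rank:
   credits major  grade_rank    term  score
1        5  Econ          23    Fall     46
6        1   Bio          42  Summer     59
0        5  Econ          59    Fall     46
7        5  Econ          77  Summer     46
2        1   Bio          98  Summer     59
3        6   Bio         107  Summer     59
4        2   Bio         166  Summer     59
5        4   Bio         239  Summer     59
filter rows where major == 'Econ':
   credits major  grade_rank    term  score
1        5  Econ          23    Fall     46
0        5  Econ          59    Fall     46
7        5  Econ          77  Summer     46
value at position 2, column 'credits' → 5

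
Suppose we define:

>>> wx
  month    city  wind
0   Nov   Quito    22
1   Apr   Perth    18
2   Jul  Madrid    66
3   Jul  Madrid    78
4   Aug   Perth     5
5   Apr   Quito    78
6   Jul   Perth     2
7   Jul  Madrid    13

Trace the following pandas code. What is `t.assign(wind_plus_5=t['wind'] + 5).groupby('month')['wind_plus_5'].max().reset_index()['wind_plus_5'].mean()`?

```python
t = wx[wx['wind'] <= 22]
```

filter rows where wind <= 22:
  month    city  wind
0   Nov   Quito    22
1   Apr   Perth    18
4   Aug   Perth     5
6   Jul   Perth     2
7   Jul  Madrid    13
add column wind_plus_5 = t['wind'] + 5:
  month    city  wind  wind_plus_5
0   Nov   Quito    22           27
1   Apr   Perth    18           23
4   Aug   Perth     5           10
6   Jul   Perth     2            7
7   Jul  Madrid    13           18
group by month, max of wind_plus_5:
month
Apr    23
Aug    10
Jul    18
Nov    27
Name: wind_plus_5, dtype: int64
reset_index():
  month  wind_plus_5
0   Apr           23
1   Aug           10
2   Jul           18
3   Nov           27
Taking the mean of column 'wind_plus_5' gives 19.5.

19.5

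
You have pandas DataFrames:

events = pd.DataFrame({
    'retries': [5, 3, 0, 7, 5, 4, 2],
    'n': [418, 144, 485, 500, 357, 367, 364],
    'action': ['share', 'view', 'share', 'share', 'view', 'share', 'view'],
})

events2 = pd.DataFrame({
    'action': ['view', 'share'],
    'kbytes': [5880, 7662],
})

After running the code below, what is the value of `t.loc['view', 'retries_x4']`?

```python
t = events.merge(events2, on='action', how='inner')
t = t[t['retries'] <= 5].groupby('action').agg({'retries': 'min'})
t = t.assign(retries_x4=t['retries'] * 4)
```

merge on 'action' (how='inner') → 7 rows:
   retries    n action  kbytes
0        5  418  share    7662
1        3  144   view    5880
2        0  485  share    7662
3        7  500  share    7662
4        5  357   view    5880
5        4  367  share    7662
6        2  364   view    5880
filter rows where retries <= 5:
   retries    n action  kbytes
0        5  418  share    7662
1        3  144   view    5880
2        0  485  share    7662
4        5  357   view    5880
5        4  367  share    7662
6        2  364   view    5880
group by action, min of retries:
        retries
action         
share         0
view          2
add column retries_x4 = t['retries'] * 4:
        retries  retries_x4
action                     
share         0           0
view          2           8
Then the value at row 'view', column 'retries_x4': 8

8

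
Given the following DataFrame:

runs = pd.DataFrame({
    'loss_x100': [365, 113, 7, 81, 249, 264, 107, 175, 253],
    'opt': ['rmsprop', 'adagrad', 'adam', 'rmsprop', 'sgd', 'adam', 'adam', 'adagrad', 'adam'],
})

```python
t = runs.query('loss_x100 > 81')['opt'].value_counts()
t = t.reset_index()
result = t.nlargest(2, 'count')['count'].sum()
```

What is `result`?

5

filter rows where loss_x100 > 81:
   loss_x100      opt
0        365  rmsprop
1        113  adagrad
4        249      sgd
5        264     adam
6        107     adam
7        175  adagrad
8        253     adam
value_counts of opt:
opt
adam       3
adagrad    2
rmsprop    1
sgd        1
Name: count, dtype: int64
reset_index():
       opt  count
0     adam      3
1  adagrad      2
2  rmsprop      1
3      sgd      1
take 2 rows with largest count:
       opt  count
0     adam      3
1  adagrad      2
Hence 5.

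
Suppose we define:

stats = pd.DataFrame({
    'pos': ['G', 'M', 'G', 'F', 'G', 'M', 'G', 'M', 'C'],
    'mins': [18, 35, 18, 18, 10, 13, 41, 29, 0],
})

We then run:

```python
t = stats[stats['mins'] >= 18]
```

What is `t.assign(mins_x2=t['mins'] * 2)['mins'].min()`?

filter rows where mins >= 18:
  pos  mins
0   G    18
1   M    35
2   G    18
3   F    18
6   G    41
7   M    29
add column mins_x2 = t['mins'] * 2:
  pos  mins  mins_x2
0   G    18       36
1   M    35       70
2   G    18       36
3   F    18       36
6   G    41       82
7   M    29       58

18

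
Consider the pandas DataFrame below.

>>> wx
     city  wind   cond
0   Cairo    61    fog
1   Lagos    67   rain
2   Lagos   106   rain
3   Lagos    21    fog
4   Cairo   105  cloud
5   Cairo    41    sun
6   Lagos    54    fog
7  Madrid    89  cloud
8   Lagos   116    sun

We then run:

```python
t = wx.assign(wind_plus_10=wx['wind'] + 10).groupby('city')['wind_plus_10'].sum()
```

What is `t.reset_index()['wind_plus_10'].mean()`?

add column wind_plus_10 = wx['wind'] + 10:
     city  wind   cond  wind_plus_10
0   Cairo    61    fog            71
1   Lagos    67   rain            77
2   Lagos   106   rain           116
3   Lagos    21    fog            31
4   Cairo   105  cloud           115
5   Cairo    41    sun            51
6   Lagos    54    fog            64
7  Madrid    89  cloud            99
8   Lagos   116    sun           126
group by city, sum of wind_plus_10:
city
Cairo     237
Lagos     414
Madrid     99
Name: wind_plus_10, dtype: int64
reset_index():
     city  wind_plus_10
0   Cairo           237
1   Lagos           414
2  Madrid            99
Then the mean of column 'wind_plus_10': 250.0

250.0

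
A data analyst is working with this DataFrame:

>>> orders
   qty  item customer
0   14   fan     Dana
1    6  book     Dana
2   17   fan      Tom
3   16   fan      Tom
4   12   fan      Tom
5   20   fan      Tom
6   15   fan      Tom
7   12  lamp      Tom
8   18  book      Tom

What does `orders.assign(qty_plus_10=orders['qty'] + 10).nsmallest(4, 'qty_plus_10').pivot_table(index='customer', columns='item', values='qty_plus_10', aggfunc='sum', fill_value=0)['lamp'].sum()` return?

add column qty_plus_10 = orders['qty'] + 10:
   qty  item customer  qty_plus_10
0   14   fan     Dana           24
1    6  book     Dana           16
2   17   fan      Tom           27
3   16   fan      Tom           26
4   12   fan      Tom           22
5   20   fan      Tom           30
6   15   fan      Tom           25
7   12  lamp      Tom           22
8   18  book      Tom           28
take 4 rows with smallest qty_plus_10:
   qty  item customer  qty_plus_10
1    6  book     Dana           16
4   12   fan      Tom           22
7   12  lamp      Tom           22
0   14   fan     Dana           24
pivot: rows=customer, cols=item, sum(qty_plus_10):
item      book  fan  lamp
customer                 
Dana        16   24     0
Tom          0   22    22

22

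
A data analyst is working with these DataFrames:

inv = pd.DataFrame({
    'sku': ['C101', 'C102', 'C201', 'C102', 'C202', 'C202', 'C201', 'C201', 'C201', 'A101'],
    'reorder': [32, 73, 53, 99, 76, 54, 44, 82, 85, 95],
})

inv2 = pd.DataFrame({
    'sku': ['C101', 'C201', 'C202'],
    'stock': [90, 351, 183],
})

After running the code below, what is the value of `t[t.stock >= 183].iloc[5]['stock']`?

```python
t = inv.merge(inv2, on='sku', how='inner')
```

351

merge on 'sku' (how='inner') → 7 rows:
    sku  reorder  stock
0  C101       32     90
1  C201       53    351
2  C202       76    183
3  C202       54    183
4  C201       44    351
5  C201       82    351
6  C201       85    351
filter rows where stock >= 183:
    sku  reorder  stock
1  C201       53    351
2  C202       76    183
3  C202       54    183
4  C201       44    351
5  C201       82    351
6  C201       85    351
Finally, value at position 5, column 'stock' = 351.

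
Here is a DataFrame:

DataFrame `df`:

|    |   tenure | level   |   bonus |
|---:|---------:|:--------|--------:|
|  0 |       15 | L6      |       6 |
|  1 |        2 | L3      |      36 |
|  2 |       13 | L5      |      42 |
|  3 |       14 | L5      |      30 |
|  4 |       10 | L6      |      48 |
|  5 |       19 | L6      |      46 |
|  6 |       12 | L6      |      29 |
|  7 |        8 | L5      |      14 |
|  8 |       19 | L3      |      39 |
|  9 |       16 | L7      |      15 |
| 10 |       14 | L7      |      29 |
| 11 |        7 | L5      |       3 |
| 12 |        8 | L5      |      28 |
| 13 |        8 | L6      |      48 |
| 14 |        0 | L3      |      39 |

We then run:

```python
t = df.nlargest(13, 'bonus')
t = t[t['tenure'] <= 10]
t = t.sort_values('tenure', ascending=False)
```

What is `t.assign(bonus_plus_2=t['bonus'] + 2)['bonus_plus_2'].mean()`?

37.5

take 13 rows with largest bonus:
    tenure level  bonus
4       10    L6     48
13       8    L6     48
5       19    L6     46
2       13    L5     42
8       19    L3     39
14       0    L3     39
1        2    L3     36
3       14    L5     30
6       12    L6     29
10      14    L7     29
12       8    L5     28
9       16    L7     15
7        8    L5     14
filter rows where tenure <= 10:
    tenure level  bonus
4       10    L6     48
13       8    L6     48
14       0    L3     39
1        2    L3     36
12       8    L5     28
7        8    L5     14
sort by tenure descending:
    tenure level  bonus
4       10    L6     48
13       8    L6     48
12       8    L5     28
7        8    L5     14
1        2    L3     36
14       0    L3     39
add column bonus_plus_2 = t['bonus'] + 2:
    tenure level  bonus  bonus_plus_2
4       10    L6     48            50
13       8    L6     48            50
12       8    L5     28            30
7        8    L5     14            16
1        2    L3     36            38
14       0    L3     39            41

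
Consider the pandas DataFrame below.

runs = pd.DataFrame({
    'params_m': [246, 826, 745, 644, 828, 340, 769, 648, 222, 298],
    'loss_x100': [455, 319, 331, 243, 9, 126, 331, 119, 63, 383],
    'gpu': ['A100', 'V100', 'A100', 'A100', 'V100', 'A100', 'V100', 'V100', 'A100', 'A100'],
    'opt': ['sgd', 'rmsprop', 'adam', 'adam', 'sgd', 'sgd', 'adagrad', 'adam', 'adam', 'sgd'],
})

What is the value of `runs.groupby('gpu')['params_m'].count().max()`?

group by gpu, count of params_m:
gpu
A100    6
V100    4
Name: params_m, dtype: int64

6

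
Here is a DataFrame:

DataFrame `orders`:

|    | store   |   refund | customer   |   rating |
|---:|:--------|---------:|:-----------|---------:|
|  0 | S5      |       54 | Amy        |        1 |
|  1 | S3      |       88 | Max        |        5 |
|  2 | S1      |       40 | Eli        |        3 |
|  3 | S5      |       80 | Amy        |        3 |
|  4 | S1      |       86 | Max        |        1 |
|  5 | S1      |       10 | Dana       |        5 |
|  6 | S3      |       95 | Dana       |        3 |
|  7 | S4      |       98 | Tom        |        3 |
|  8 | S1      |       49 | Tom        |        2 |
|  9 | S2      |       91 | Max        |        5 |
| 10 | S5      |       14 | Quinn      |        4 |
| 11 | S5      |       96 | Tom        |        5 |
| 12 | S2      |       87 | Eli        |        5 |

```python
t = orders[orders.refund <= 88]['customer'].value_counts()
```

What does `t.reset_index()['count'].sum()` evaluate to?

filter rows where refund <= 88:
   store  refund customer  rating
0     S5      54      Amy       1
1     S3      88      Max       5
2     S1      40      Eli       3
3     S5      80      Amy       3
4     S1      86      Max       1
5     S1      10     Dana       5
8     S1      49      Tom       2
10    S5      14    Quinn       4
12    S2      87      Eli       5
value_counts of customer:
customer
Amy      2
Max      2
Eli      2
Dana     1
Tom      1
Quinn    1
Name: count, dtype: int64
reset_index():
  customer  count
0      Amy      2
1      Max      2
2      Eli      2
3     Dana      1
4      Tom      1
5    Quinn      1
Then the sum of column 'count': 9

9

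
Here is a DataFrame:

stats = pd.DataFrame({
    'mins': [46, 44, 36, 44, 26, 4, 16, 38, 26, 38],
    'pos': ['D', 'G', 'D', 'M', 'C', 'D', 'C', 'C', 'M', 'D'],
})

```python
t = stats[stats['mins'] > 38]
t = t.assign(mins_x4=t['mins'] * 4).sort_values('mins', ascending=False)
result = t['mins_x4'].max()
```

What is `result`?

184

filter rows where mins > 38:
   mins pos
0    46   D
1    44   G
3    44   M
add column mins_x4 = t['mins'] * 4:
   mins pos  mins_x4
0    46   D      184
1    44   G      176
3    44   M      176
sort by mins descending:
   mins pos  mins_x4
0    46   D      184
1    44   G      176
3    44   M      176
So max() = 184.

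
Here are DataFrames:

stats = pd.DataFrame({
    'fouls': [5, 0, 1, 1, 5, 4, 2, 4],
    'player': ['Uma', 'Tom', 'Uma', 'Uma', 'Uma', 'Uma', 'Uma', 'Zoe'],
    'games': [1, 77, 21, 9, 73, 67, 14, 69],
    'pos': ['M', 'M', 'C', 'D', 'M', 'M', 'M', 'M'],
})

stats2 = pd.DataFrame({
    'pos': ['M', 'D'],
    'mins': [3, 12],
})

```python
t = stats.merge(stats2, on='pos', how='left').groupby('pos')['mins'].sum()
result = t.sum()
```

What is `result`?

merge on 'pos' (how='left') → 8 rows:
   fouls player  games pos  mins
0      5    Uma      1   M   3.0
1      0    Tom     77   M   3.0
2      1    Uma     21   C   NaN
3      1    Uma      9   D  12.0
4      5    Uma     73   M   3.0
5      4    Uma     67   M   3.0
6      2    Uma     14   M   3.0
7      4    Zoe     69   M   3.0
group by pos, sum of mins:
pos
C     0.0
D    12.0
M    18.0
Name: mins, dtype: float64

30.0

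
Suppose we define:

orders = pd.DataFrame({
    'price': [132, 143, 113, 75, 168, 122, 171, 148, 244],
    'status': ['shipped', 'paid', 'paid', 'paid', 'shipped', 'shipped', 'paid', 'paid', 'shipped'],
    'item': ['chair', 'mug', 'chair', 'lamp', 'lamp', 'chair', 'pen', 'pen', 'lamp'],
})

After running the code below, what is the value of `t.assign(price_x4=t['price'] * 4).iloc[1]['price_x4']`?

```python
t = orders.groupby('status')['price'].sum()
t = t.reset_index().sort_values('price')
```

group by status, sum of price:
status
paid       650
shipped    666
Name: price, dtype: int64
reset_index():
    status  price
0     paid    650
1  shipped    666
sort by price:
    status  price
0     paid    650
1  shipped    666
add column price_x4 = t['price'] * 4:
    status  price  price_x4
0     paid    650      2600
1  shipped    666      2664

2664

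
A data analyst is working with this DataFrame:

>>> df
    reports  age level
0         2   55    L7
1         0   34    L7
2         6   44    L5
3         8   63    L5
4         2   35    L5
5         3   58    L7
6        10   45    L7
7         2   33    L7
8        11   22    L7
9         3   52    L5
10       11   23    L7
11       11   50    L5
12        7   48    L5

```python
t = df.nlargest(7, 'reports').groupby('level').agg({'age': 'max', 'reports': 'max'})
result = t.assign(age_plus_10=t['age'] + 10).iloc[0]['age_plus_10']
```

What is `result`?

73

take 7 rows with largest reports:
    reports  age level
8        11   22    L7
10       11   23    L7
11       11   50    L5
6        10   45    L7
3         8   63    L5
12        7   48    L5
2         6   44    L5
group by level: max(age), max(reports):
       age  reports
level              
L5      63       11
L7      45       11
add column age_plus_10 = t['age'] + 10:
       age  reports  age_plus_10
level                           
L5      63       11           73
L7      45       11           55
Then the value at position 0, column 'age_plus_10': 73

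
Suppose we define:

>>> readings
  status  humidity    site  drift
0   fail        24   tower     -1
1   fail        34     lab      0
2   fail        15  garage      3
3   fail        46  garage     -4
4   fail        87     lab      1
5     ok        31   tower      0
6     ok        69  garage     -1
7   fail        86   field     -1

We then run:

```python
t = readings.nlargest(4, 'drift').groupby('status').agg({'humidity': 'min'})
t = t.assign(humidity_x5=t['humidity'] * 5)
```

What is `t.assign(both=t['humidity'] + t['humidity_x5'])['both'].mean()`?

138.0

take 4 rows with largest drift:
  status  humidity    site  drift
2   fail        15  garage      3
4   fail        87     lab      1
1   fail        34     lab      0
5     ok        31   tower      0
group by status, min of humidity:
        humidity
status          
fail          15
ok            31
add column humidity_x5 = t['humidity'] * 5:
        humidity  humidity_x5
status                       
fail          15           75
ok            31          155
add column both = t['humidity'] + t['humidity_x5']:
        humidity  humidity_x5  both
status                             
fail          15           75    90
ok            31          155   186
Then the mean of column 'both': 138.0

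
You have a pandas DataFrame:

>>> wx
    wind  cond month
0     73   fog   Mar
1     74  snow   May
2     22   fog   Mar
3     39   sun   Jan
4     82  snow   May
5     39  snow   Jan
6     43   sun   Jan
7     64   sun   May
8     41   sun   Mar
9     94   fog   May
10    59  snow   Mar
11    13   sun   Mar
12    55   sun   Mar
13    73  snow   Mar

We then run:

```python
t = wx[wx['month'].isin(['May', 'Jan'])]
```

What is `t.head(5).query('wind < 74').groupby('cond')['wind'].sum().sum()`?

filter rows where month in ['May', 'Jan']:
   wind  cond month
1    74  snow   May
3    39   sun   Jan
4    82  snow   May
5    39  snow   Jan
6    43   sun   Jan
7    64   sun   May
9    94   fog   May
take first 5 rows:
   wind  cond month
1    74  snow   May
3    39   sun   Jan
4    82  snow   May
5    39  snow   Jan
6    43   sun   Jan
filter rows where wind < 74:
   wind  cond month
3    39   sun   Jan
5    39  snow   Jan
6    43   sun   Jan
group by cond, sum of wind:
cond
snow    39
sun     82
Name: wind, dtype: int64
Then the sum of the resulting series: 121

121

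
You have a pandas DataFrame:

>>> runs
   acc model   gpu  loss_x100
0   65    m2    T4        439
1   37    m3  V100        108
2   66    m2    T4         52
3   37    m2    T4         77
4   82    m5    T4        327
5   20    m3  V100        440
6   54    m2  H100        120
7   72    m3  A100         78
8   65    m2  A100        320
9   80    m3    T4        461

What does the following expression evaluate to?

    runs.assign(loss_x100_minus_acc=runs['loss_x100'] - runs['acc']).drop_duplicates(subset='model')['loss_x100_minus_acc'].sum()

add column loss_x100_minus_acc = runs['loss_x100'] - runs['acc']:
   acc model   gpu  loss_x100  loss_x100_minus_acc
0   65    m2    T4        439                  374
1   37    m3  V100        108                   71
2   66    m2    T4         52                  -14
3   37    m2    T4         77                   40
4   82    m5    T4        327                  245
5   20    m3  V100        440                  420
6   54    m2  H100        120                   66
7   72    m3  A100         78                    6
8   65    m2  A100        320                  255
9   80    m3    T4        461                  381
drop duplicate model (keep=first):
   acc model   gpu  loss_x100  loss_x100_minus_acc
0   65    m2    T4        439                  374
1   37    m3  V100        108                   71
4   82    m5    T4        327                  245
Finally, sum of column 'loss_x100_minus_acc' = 690.

690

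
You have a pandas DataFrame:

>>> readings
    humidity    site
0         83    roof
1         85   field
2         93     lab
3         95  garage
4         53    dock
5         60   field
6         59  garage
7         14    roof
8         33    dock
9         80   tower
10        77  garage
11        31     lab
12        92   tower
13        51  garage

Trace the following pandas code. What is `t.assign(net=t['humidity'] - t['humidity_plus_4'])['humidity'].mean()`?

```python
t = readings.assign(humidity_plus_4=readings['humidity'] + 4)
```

64.7142857143

add column humidity_plus_4 = readings['humidity'] + 4:
    humidity    site  humidity_plus_4
0         83    roof               87
1         85   field               89
2         93     lab               97
3         95  garage               99
4         53    dock               57
5         60   field               64
6         59  garage               63
7         14    roof               18
8         33    dock               37
9         80   tower               84
10        77  garage               81
11        31     lab               35
12        92   tower               96
13        51  garage               55
add column net = t['humidity'] - t['humidity_plus_4']:
    humidity    site  humidity_plus_4  net
0         83    roof               87   -4
1         85   field               89   -4
2         93     lab               97   -4
3         95  garage               99   -4
4         53    dock               57   -4
5         60   field               64   -4
6         59  garage               63   -4
7         14    roof               18   -4
8         33    dock               37   -4
9         80   tower               84   -4
10        77  garage               81   -4
11        31     lab               35   -4
12        92   tower               96   -4
13        51  garage               55   -4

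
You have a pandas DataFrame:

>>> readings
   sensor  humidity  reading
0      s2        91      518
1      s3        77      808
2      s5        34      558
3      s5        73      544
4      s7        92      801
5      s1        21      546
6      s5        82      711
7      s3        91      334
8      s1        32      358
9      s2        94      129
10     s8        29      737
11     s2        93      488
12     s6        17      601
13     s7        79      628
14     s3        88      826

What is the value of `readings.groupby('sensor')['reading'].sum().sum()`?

group by sensor, sum of reading:
sensor
s1     904
s2    1135
s3    1968
s5    1813
s6     601
s7    1429
s8     737
Name: reading, dtype: int64
Hence 8587.

8587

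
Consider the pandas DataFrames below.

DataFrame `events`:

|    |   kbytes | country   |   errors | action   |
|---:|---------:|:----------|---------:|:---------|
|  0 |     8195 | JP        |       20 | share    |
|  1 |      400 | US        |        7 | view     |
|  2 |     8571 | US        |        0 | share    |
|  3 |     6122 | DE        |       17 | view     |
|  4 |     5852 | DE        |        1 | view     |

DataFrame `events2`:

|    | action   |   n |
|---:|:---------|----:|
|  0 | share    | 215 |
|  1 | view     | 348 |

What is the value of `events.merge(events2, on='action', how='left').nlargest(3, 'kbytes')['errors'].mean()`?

merge on 'action' (how='left') → 5 rows:
   kbytes country  errors action    n
0    8195      JP      20  share  215
1     400      US       7   view  348
2    8571      US       0  share  215
3    6122      DE      17   view  348
4    5852      DE       1   view  348
take 3 rows with largest kbytes:
   kbytes country  errors action    n
2    8571      US       0  share  215
0    8195      JP      20  share  215
3    6122      DE      17   view  348

12.3333333333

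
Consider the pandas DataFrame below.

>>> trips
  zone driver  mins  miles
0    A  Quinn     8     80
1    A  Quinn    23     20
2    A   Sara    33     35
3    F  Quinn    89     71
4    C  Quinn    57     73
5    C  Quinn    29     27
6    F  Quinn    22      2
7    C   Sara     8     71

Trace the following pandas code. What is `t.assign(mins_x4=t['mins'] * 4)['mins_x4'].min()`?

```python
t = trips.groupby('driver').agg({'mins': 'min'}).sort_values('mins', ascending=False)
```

group by driver, min of mins:
        mins
driver      
Quinn      8
Sara       8
sort by mins descending:
        mins
driver      
Quinn      8
Sara       8
add column mins_x4 = t['mins'] * 4:
        mins  mins_x4
driver               
Quinn      8       32
Sara       8       32
Hence 32.

32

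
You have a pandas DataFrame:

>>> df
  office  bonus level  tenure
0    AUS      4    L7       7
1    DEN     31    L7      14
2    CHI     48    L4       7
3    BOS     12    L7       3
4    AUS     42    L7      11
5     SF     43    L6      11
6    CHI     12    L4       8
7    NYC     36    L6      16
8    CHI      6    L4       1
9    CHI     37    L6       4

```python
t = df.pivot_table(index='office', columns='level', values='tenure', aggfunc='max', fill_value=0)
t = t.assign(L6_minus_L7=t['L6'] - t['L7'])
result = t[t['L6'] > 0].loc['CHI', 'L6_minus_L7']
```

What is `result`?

4

pivot: rows=office, cols=level, max(tenure):
level   L4  L6  L7
office            
AUS      0   0  11
BOS      0   0   3
CHI      8   4   0
DEN      0   0  14
NYC      0  16   0
SF       0  11   0
add column L6_minus_L7 = t['L6'] - t['L7']:
level   L4  L6  L7  L6_minus_L7
office                         
AUS      0   0  11          -11
BOS      0   0   3           -3
CHI      8   4   0            4
DEN      0   0  14          -14
NYC      0  16   0           16
SF       0  11   0           11
filter rows where L6 > 0:
level   L4  L6  L7  L6_minus_L7
office                         
CHI      8   4   0            4
NYC      0  16   0           16
SF       0  11   0           11
Taking the value at row 'CHI', column 'L6_minus_L7' gives 4.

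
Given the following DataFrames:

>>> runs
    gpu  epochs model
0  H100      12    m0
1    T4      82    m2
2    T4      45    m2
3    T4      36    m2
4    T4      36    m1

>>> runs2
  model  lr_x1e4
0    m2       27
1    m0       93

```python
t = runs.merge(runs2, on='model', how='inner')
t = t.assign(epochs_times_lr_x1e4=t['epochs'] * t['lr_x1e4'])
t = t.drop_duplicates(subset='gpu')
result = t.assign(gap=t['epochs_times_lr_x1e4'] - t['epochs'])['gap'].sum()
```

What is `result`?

3236

merge on 'model' (how='inner') → 4 rows:
    gpu  epochs model  lr_x1e4
0  H100      12    m0       93
1    T4      82    m2       27
2    T4      45    m2       27
3    T4      36    m2       27
add column epochs_times_lr_x1e4 = t['epochs'] * t['lr_x1e4']:
    gpu  epochs model  lr_x1e4  epochs_times_lr_x1e4
0  H100      12    m0       93                  1116
1    T4      82    m2       27                  2214
2    T4      45    m2       27                  1215
3    T4      36    m2       27                   972
drop duplicate gpu (keep=first):
    gpu  epochs model  lr_x1e4  epochs_times_lr_x1e4
0  H100      12    m0       93                  1116
1    T4      82    m2       27                  2214
add column gap = t['epochs_times_lr_x1e4'] - t['epochs']:
    gpu  epochs model  lr_x1e4  epochs_times_lr_x1e4   gap
0  H100      12    m0       93                  1116  1104
1    T4      82    m2       27                  2214  2132
The sum of column 'gap' is 3236.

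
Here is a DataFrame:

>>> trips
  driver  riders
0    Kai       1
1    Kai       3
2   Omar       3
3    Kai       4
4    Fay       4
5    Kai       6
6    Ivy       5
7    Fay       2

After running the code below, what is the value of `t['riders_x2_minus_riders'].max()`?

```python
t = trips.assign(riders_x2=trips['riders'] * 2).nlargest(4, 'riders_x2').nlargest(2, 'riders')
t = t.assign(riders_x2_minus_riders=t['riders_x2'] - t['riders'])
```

6

add column riders_x2 = trips['riders'] * 2:
  driver  riders  riders_x2
0    Kai       1          2
1    Kai       3          6
2   Omar       3          6
3    Kai       4          8
4    Fay       4          8
5    Kai       6         12
6    Ivy       5         10
7    Fay       2          4
take 4 rows with largest riders_x2:
  driver  riders  riders_x2
5    Kai       6         12
6    Ivy       5         10
3    Kai       4          8
4    Fay       4          8
take 2 rows with largest riders:
  driver  riders  riders_x2
5    Kai       6         12
6    Ivy       5         10
add column riders_x2_minus_riders = t['riders_x2'] - t['riders']:
  driver  riders  riders_x2  riders_x2_minus_riders
5    Kai       6         12                       6
6    Ivy       5         10                       5
Finally, max of column 'riders_x2_minus_riders' = 6.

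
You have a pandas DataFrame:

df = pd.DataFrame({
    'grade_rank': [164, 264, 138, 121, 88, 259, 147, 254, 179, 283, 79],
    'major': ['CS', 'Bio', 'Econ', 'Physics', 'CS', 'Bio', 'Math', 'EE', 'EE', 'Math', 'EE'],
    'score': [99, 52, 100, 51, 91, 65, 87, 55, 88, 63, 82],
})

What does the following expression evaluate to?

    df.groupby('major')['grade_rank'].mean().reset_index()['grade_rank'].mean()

group by major, mean of grade_rank:
major
Bio        261.500000
CS         126.000000
EE         170.666667
Econ       138.000000
Math       215.000000
Physics    121.000000
Name: grade_rank, dtype: float64
reset_index():
     major  grade_rank
0      Bio  261.500000
1       CS  126.000000
2       EE  170.666667
3     Econ  138.000000
4     Math  215.000000
5  Physics  121.000000
Finally, mean of column 'grade_rank' = 172.027777778.

172.027777778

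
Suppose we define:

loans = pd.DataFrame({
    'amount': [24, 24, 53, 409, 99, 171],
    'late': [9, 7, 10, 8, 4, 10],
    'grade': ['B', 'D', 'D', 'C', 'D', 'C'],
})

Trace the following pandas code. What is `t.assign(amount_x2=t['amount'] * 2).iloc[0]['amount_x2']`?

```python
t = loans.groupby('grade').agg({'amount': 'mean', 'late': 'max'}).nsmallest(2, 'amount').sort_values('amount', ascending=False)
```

group by grade: mean(amount), max(late):
           amount  late
grade                  
B       24.000000     9
C      290.000000    10
D       58.666667    10
take 2 rows with smallest amount:
          amount  late
grade                 
B      24.000000     9
D      58.666667    10
sort by amount descending:
          amount  late
grade                 
D      58.666667    10
B      24.000000     9
add column amount_x2 = t['amount'] * 2:
          amount  late   amount_x2
grade                             
D      58.666667    10  117.333333
B      24.000000     9   48.000000

117.333333333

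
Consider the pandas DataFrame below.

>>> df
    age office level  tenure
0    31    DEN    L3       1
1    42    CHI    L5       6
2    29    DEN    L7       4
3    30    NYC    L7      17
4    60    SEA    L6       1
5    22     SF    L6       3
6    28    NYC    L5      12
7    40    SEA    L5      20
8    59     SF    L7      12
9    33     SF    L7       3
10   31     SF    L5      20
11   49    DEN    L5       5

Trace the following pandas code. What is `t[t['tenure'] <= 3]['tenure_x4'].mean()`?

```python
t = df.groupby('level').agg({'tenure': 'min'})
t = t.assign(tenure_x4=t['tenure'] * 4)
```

6.66666666667

group by level, min of tenure:
       tenure
level        
L3          1
L5          5
L6          1
L7          3
add column tenure_x4 = t['tenure'] * 4:
       tenure  tenure_x4
level                   
L3          1          4
L5          5         20
L6          1          4
L7          3         12
filter rows where tenure <= 3:
       tenure  tenure_x4
level                   
L3          1          4
L6          1          4
L7          3         12
Reading off the mean of column 'tenure_x4', we get 6.66666666667.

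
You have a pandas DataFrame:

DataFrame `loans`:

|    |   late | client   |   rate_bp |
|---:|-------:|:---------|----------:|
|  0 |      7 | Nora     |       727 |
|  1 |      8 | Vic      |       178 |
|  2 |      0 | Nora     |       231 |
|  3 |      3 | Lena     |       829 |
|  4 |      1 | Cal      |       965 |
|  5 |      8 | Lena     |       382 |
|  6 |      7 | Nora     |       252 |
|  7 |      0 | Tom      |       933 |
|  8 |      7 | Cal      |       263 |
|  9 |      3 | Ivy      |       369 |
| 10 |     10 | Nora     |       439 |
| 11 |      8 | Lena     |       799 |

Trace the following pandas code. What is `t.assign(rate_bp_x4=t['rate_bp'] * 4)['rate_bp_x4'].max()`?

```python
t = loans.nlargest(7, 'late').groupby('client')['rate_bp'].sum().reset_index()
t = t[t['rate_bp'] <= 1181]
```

4724

take 7 rows with largest late:
    late client  rate_bp
10    10   Nora      439
1      8    Vic      178
5      8   Lena      382
11     8   Lena      799
0      7   Nora      727
6      7   Nora      252
8      7    Cal      263
group by client, sum of rate_bp:
client
Cal      263
Lena    1181
Nora    1418
Vic      178
Name: rate_bp, dtype: int64
reset_index():
  client  rate_bp
0    Cal      263
1   Lena     1181
2   Nora     1418
3    Vic      178
filter rows where rate_bp <= 1181:
  client  rate_bp
0    Cal      263
1   Lena     1181
3    Vic      178
add column rate_bp_x4 = t['rate_bp'] * 4:
  client  rate_bp  rate_bp_x4
0    Cal      263        1052
1   Lena     1181        4724
3    Vic      178         712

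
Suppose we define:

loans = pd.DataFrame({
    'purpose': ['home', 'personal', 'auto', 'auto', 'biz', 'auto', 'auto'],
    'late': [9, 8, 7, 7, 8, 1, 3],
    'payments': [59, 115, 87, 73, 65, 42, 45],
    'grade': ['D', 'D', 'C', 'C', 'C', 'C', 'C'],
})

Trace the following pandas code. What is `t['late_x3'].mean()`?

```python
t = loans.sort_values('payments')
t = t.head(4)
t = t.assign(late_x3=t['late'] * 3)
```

15.75

sort by payments:
    purpose  late  payments grade
5      auto     1        42     C
6      auto     3        45     C
0      home     9        59     D
4       biz     8        65     C
3      auto     7        73     C
2      auto     7        87     C
1  personal     8       115     D
take first 4 rows:
  purpose  late  payments grade
5    auto     1        42     C
6    auto     3        45     C
0    home     9        59     D
4     biz     8        65     C
add column late_x3 = t['late'] * 3:
  purpose  late  payments grade  late_x3
5    auto     1        42     C        3
6    auto     3        45     C        9
0    home     9        59     D       27
4     biz     8        65     C       24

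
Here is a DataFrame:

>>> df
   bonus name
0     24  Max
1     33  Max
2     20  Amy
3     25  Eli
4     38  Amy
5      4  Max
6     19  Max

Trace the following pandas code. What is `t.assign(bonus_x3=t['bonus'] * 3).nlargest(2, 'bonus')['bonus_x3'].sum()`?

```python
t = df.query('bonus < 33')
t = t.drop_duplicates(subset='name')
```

147

filter rows where bonus < 33:
   bonus name
0     24  Max
2     20  Amy
3     25  Eli
5      4  Max
6     19  Max
drop duplicate name (keep=first):
   bonus name
0     24  Max
2     20  Amy
3     25  Eli
add column bonus_x3 = t['bonus'] * 3:
   bonus name  bonus_x3
0     24  Max        72
2     20  Amy        60
3     25  Eli        75
take 2 rows with largest bonus:
   bonus name  bonus_x3
3     25  Eli        75
0     24  Max        72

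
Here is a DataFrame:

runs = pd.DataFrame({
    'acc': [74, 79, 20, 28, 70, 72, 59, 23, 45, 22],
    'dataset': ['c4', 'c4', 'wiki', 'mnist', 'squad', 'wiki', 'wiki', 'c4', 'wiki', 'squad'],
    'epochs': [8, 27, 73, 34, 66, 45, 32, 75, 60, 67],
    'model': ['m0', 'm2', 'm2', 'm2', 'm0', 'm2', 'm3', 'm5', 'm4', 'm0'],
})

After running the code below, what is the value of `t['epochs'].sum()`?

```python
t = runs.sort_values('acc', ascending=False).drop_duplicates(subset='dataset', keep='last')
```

sort by acc descending:
   acc dataset  epochs model
1   79      c4      27    m2
0   74      c4       8    m0
5   72    wiki      45    m2
4   70   squad      66    m0
6   59    wiki      32    m3
8   45    wiki      60    m4
3   28   mnist      34    m2
7   23      c4      75    m5
9   22   squad      67    m0
2   20    wiki      73    m2
drop duplicate dataset (keep=last):
   acc dataset  epochs model
3   28   mnist      34    m2
7   23      c4      75    m5
9   22   squad      67    m0
2   20    wiki      73    m2
sum of column 'epochs' → 249

249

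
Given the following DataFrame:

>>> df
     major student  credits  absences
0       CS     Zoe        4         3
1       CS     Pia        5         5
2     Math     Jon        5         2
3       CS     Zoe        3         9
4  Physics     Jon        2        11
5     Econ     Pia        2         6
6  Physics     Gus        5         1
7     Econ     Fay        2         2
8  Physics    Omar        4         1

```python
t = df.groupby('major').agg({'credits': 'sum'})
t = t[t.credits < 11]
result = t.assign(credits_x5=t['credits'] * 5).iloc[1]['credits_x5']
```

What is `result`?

25

group by major, sum of credits:
         credits
major           
CS            12
Econ           4
Math           5
Physics       11
filter rows where credits < 11:
       credits
major         
Econ         4
Math         5
add column credits_x5 = t['credits'] * 5:
       credits  credits_x5
major                     
Econ         4          20
Math         5          25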